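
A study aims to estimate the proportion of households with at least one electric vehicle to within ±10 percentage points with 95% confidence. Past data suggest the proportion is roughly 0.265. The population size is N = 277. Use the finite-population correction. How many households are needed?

For a proportion with margin E = 0.1 at 95% confidence, z = 1.960.
n = p̂(1−p̂)(z/E)² = 0.265 × 0.735 × (1.960/0.1)² = 74.82 — call this n₀.
Finite-population correction with N = 277: n = n₀ / (1 + (n₀−1)/N) = 74.82 / 1.266 = 59.10
Round up: n = 60.

60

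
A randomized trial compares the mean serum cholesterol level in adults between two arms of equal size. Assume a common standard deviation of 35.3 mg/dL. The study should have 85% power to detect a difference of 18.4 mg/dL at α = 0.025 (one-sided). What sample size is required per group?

For two equal groups, n per group = 2·((z_α + z_β)·σ/δ)².
z_α = 1.960; z_β = 1.036 (power 85%).
n = 2 × (2.996 × 35.3 / 18.4)² = 2 × 33.04 = 66.08
Round up: n = 67 per group.

67 per group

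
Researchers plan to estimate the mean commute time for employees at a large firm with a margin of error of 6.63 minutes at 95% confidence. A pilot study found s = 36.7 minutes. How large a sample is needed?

118

For a mean, the margin of error is E = z·σ/√n, so n = (zσ/E)².
At 95% confidence, z = 1.960.
n = (1.960 × 36.7 / 6.63)² = 117.71
Round up: n = 118.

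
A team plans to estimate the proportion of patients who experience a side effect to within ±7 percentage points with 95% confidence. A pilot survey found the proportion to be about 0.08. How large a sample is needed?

58

For a proportion with margin E = 0.07 at 95% confidence, z = 1.960.
n = p̂(1−p̂)(z/E)² = 0.08 × 0.92 × (1.960/0.07)² = 57.70
Round up: n = 58.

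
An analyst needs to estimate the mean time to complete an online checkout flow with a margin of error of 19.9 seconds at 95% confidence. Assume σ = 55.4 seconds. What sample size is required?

For a mean, the margin of error is E = z·σ/√n, so n = (zσ/E)².
At 95% confidence, z = 1.960.
n = (1.960 × 55.4 / 19.9)² = 29.77
Round up: n = 30.

30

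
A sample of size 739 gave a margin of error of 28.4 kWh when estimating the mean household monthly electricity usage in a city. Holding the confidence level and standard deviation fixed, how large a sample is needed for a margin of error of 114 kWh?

Margin of error scales as 1/√n, so n₂ = n₁·(E₁/E₂)².
n₂ = 739 × (28.4/114)² = 739 × 0.06206 = 45.86
Round up: n₂ = 46.

n = 46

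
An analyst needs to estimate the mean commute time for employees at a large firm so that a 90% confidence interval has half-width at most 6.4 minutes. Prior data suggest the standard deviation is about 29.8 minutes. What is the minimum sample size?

59

For a mean, the margin of error is E = z·σ/√n, so n = (zσ/E)².
At 90% confidence, z = 1.645.
n = (1.645 × 29.8 / 6.4)² = 58.67
Round up: n = 59.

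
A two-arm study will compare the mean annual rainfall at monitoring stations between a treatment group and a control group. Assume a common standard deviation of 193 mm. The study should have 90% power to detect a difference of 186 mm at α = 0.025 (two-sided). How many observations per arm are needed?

For two equal groups, n per group = 2·((z_{α/2} + z_β)·σ/δ)².
z_{α/2} = 2.241; z_β = 1.282 (power 90%).
n = 2 × (3.523 × 193 / 186)² = 2 × 13.36 = 26.72
Round up: n = 27 per group.

27 per group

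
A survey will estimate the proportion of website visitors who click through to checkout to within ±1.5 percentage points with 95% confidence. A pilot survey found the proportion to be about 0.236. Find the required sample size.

3079

For a proportion with margin E = 0.015 at 95% confidence, z = 1.960.
n = p̂(1−p̂)(z/E)² = 0.236 × 0.764 × (1.960/0.015)² = 3078.47
Round up: n = 3079.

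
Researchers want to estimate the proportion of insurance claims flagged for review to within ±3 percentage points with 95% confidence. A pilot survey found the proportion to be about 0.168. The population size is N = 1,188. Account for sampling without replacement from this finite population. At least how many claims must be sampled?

n = 398

For a proportion with margin E = 0.03 at 95% confidence, z = 1.960.
n = p̂(1−p̂)(z/E)² = 0.168 × 0.832 × (1.960/0.03)² = 596.63 — call this n₀.
Finite-population correction with N = 1,188: n = n₀ / (1 + (n₀−1)/N) = 596.63 / 1.501 = 397.49
Round up: n = 398.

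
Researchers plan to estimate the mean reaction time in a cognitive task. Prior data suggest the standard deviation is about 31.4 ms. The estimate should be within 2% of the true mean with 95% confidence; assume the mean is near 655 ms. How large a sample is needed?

n = 23

For a mean, the margin of error is E = z·σ/√n, so n = (zσ/E)².
At 95% confidence, z = 1.960.
E = 2% of 655 = 13.1 ms.
n = (1.960 × 31.4 / 13.1)² = 22.07
Round up: n = 23.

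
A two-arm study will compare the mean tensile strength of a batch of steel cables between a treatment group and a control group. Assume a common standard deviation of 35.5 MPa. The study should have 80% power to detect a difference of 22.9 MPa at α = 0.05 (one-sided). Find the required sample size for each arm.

30 per group

For two equal groups, n per group = 2·((z_α + z_β)·σ/δ)².
z_α = 1.645; z_β = 0.842 (power 80%).
n = 2 × (2.487 × 35.5 / 22.9)² = 2 × 14.86 = 29.72
Round up: n = 30 per group.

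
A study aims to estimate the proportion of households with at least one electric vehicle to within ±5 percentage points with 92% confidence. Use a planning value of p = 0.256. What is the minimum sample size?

234

For a proportion with margin E = 0.05 at 92% confidence, z = 1.751.
n = p̂(1−p̂)(z/E)² = 0.256 × 0.744 × (1.751/0.05)² = 233.59
Round up: n = 234.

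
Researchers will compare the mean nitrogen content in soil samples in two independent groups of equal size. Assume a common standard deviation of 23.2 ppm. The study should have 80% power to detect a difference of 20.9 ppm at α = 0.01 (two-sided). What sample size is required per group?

For two equal groups, n per group = 2·((z_{α/2} + z_β)·σ/δ)².
z_{α/2} = 2.576; z_β = 0.842 (power 80%).
n = 2 × (3.418 × 23.2 / 20.9)² = 2 × 14.40 = 28.80
Round up: n = 29 per group.

29 per group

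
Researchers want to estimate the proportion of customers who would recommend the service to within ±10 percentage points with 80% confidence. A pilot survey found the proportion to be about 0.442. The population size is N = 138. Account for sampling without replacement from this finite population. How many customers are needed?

32

For a proportion with margin E = 0.1 at 80% confidence, z = 1.282.
n = p̂(1−p̂)(z/E)² = 0.442 × 0.558 × (1.282/0.1)² = 40.54 — call this n₀.
Finite-population correction with N = 138: n = n₀ / (1 + (n₀−1)/N) = 40.54 / 1.287 = 31.50
Round up: n = 32.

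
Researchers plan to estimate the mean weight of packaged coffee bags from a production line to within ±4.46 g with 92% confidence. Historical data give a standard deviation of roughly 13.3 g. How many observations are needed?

For a mean, the margin of error is E = z·σ/√n, so n = (zσ/E)².
At 92% confidence, z = 1.751.
n = (1.751 × 13.3 / 4.46)² = 27.27
Round up: n = 28.

28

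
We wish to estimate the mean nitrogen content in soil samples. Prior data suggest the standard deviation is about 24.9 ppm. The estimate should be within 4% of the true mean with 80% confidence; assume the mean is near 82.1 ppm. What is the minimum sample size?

95

For a mean, the margin of error is E = z·σ/√n, so n = (zσ/E)².
At 80% confidence, z = 1.282.
E = 4% of 82.1 = 3.284 ppm.
n = (1.282 × 24.9 / 3.284)² = 94.49
Round up: n = 95.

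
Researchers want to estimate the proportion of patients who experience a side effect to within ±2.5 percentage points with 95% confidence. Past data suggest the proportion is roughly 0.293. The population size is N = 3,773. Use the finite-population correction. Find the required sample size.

For a proportion with margin E = 0.025 at 95% confidence, z = 1.960.
n = p̂(1−p̂)(z/E)² = 0.293 × 0.707 × (1.960/0.025)² = 1273.27 — call this n₀.
Finite-population correction with N = 3,773: n = n₀ / (1 + (n₀−1)/N) = 1273.27 / 1.337 = 952.33
Round up: n = 953.

n = 953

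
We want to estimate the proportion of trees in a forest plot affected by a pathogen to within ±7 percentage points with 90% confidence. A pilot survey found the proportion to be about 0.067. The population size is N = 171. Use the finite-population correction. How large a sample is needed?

29

For a proportion with margin E = 0.07 at 90% confidence, z = 1.645.
n = p̂(1−p̂)(z/E)² = 0.067 × 0.933 × (1.645/0.07)² = 34.52 — call this n₀.
Finite-population correction with N = 171: n = n₀ / (1 + (n₀−1)/N) = 34.52 / 1.196 = 28.86
Round up: n = 29.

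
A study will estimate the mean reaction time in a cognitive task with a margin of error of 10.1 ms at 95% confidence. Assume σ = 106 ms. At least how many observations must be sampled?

n = 424

For a mean, the margin of error is E = z·σ/√n, so n = (zσ/E)².
At 95% confidence, z = 1.960.
n = (1.960 × 106 / 10.1)² = 423.14
Round up: n = 424.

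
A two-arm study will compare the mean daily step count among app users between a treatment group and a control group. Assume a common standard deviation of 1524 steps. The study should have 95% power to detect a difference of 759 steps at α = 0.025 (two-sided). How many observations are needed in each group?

For two equal groups, n per group = 2·((z_{α/2} + z_β)·σ/δ)².
z_{α/2} = 2.241; z_β = 1.645 (power 95%).
n = 2 × (3.886 × 1524 / 759)² = 2 × 60.88 = 121.76
Round up: n = 122 per group.

122 per group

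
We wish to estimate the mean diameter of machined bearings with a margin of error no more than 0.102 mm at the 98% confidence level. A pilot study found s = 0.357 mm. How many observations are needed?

67

For a mean, the margin of error is E = z·σ/√n, so n = (zσ/E)².
At 98% confidence, z = 2.326.
n = (2.326 × 0.357 / 0.102)² = 66.28
Round up: n = 67.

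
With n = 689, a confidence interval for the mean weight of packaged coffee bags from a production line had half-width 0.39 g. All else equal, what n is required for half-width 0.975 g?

Margin of error scales as 1/√n, so n₂ = n₁·(E₁/E₂)².
n₂ = 689 × (0.39/0.975)² = 689 × 0.16 = 110.24
Round up: n₂ = 111.

n = 111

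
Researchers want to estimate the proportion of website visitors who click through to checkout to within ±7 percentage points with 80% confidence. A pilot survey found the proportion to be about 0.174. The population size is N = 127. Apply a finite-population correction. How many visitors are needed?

For a proportion with margin E = 0.07 at 80% confidence, z = 1.282.
n = p̂(1−p̂)(z/E)² = 0.174 × 0.826 × (1.282/0.07)² = 48.21 — call this n₀.
Finite-population correction with N = 127: n = n₀ / (1 + (n₀−1)/N) = 48.21 / 1.372 = 35.14
Round up: n = 36.

n = 36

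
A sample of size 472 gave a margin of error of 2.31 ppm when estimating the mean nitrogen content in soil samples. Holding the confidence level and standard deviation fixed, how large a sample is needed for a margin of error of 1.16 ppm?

1872

Margin of error scales as 1/√n, so n₂ = n₁·(E₁/E₂)².
n₂ = 472 × (2.31/1.16)² = 472 × 3.966 = 1871.95
Round up: n₂ = 1872.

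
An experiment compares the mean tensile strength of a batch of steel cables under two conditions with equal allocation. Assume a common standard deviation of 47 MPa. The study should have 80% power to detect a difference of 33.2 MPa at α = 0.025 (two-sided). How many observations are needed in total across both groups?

For two equal groups, n per group = 2·((z_{α/2} + z_β)·σ/δ)².
z_{α/2} = 2.241; z_β = 0.842 (power 80%).
n = 2 × (3.083 × 47 / 33.2)² = 2 × 19.05 = 38.10
Round up: n = 39 per group.
Total across both groups: 2 × 39 = 78.

78 total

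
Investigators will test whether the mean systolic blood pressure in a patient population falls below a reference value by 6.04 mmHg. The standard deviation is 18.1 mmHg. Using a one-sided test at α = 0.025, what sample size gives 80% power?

For a one-sample z-test, n = ((z_α + z_β)·σ/δ)².
z_α = 1.960 (one-sided α = 0.025); z_β = 0.842 (power 80% → β = 0.2).
n = (2.802 × 18.1 / 6.04)² = 70.50
Round up: n = 71.

71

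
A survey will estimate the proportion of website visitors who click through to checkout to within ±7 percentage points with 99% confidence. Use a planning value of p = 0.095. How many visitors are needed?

For a proportion with margin E = 0.07 at 99% confidence, z = 2.576.
n = p̂(1−p̂)(z/E)² = 0.095 × 0.905 × (2.576/0.07)² = 116.43
Round up: n = 117.

n = 117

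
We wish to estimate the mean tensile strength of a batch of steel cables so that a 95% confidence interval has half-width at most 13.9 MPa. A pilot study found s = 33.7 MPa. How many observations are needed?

For a mean, the margin of error is E = z·σ/√n, so n = (zσ/E)².
At 95% confidence, z = 1.960.
n = (1.960 × 33.7 / 13.9)² = 22.58
Round up: n = 23.

n = 23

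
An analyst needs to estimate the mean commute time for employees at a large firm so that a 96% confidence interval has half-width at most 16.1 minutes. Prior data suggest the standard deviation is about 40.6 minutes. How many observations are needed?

n = 27

For a mean, the margin of error is E = z·σ/√n, so n = (zσ/E)².
At 96% confidence, z = 2.054.
n = (2.054 × 40.6 / 16.1)² = 26.83
Round up: n = 27.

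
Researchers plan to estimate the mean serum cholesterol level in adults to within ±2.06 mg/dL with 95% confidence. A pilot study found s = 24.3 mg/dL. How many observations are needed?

535

For a mean, the margin of error is E = z·σ/√n, so n = (zσ/E)².
At 95% confidence, z = 1.960.
n = (1.960 × 24.3 / 2.06)² = 534.55
Round up: n = 535.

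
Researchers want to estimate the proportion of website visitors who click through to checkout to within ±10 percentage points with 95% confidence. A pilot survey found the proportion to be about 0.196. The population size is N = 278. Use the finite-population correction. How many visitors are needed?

For a proportion with margin E = 0.1 at 95% confidence, z = 1.960.
n = p̂(1−p̂)(z/E)² = 0.196 × 0.804 × (1.960/0.1)² = 60.54 — call this n₀.
Finite-population correction with N = 278: n = n₀ / (1 + (n₀−1)/N) = 60.54 / 1.214 = 49.87
Round up: n = 50.

50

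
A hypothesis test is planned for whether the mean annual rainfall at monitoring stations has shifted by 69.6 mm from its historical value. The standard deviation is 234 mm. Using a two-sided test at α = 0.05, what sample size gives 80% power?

89

For a one-sample z-test, n = ((z_{α/2} + z_β)·σ/δ)².
z_{α/2} = 1.960 (two-sided α = 0.05); z_β = 0.842 (power 80% → β = 0.2).
n = (2.802 × 234 / 69.6)² = 88.75
Round up: n = 89.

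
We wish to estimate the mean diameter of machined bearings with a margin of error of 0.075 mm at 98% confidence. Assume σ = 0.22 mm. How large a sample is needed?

For a mean, the margin of error is E = z·σ/√n, so n = (zσ/E)².
At 98% confidence, z = 2.326.
n = (2.326 × 0.22 / 0.075)² = 46.55
Round up: n = 47.

n = 47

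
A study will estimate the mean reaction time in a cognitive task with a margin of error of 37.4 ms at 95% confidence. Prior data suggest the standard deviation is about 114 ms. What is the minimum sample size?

36

For a mean, the margin of error is E = z·σ/√n, so n = (zσ/E)².
At 95% confidence, z = 1.960.
n = (1.960 × 114 / 37.4)² = 35.69
Round up: n = 36.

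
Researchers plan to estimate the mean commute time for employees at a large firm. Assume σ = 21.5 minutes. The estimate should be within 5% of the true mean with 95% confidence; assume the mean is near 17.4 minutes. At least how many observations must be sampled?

For a mean, the margin of error is E = z·σ/√n, so n = (zσ/E)².
At 95% confidence, z = 1.960.
E = 5% of 17.4 = 0.87 minutes.
n = (1.960 × 21.5 / 0.87)² = 2346.12
Round up: n = 2347.

2347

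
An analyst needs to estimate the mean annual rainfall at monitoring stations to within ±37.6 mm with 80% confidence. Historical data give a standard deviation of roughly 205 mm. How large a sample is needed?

49

For a mean, the margin of error is E = z·σ/√n, so n = (zσ/E)².
At 80% confidence, z = 1.282.
n = (1.282 × 205 / 37.6)² = 48.85
Round up: n = 49.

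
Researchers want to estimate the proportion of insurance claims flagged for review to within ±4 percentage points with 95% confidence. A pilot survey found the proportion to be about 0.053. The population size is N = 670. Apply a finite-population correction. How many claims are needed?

103

For a proportion with margin E = 0.04 at 95% confidence, z = 1.960.
n = p̂(1−p̂)(z/E)² = 0.053 × 0.947 × (1.960/0.04)² = 120.51 — call this n₀.
Finite-population correction with N = 670: n = n₀ / (1 + (n₀−1)/N) = 120.51 / 1.178 = 102.30
Round up: n = 103.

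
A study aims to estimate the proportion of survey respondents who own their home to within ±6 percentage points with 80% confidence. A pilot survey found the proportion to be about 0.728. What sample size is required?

For a proportion with margin E = 0.06 at 80% confidence, z = 1.282.
n = p̂(1−p̂)(z/E)² = 0.728 × 0.272 × (1.282/0.06)² = 90.40
Round up: n = 91.

91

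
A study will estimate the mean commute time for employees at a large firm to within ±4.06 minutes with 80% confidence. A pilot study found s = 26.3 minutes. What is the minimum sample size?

For a mean, the margin of error is E = z·σ/√n, so n = (zσ/E)².
At 80% confidence, z = 1.282.
n = (1.282 × 26.3 / 4.06)² = 68.97
Round up: n = 69.

69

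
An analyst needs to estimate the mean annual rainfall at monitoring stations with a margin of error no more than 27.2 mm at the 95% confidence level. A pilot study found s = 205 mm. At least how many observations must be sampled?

For a mean, the margin of error is E = z·σ/√n, so n = (zσ/E)².
At 95% confidence, z = 1.960.
n = (1.960 × 205 / 27.2)² = 218.21
Round up: n = 219.

219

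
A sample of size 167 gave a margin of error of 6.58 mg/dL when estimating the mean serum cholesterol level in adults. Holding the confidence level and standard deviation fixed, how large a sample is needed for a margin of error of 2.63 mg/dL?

Margin of error scales as 1/√n, so n₂ = n₁·(E₁/E₂)².
n₂ = 167 × (6.58/2.63)² = 167 × 6.26 = 1045.42
Round up: n₂ = 1046.

n = 1046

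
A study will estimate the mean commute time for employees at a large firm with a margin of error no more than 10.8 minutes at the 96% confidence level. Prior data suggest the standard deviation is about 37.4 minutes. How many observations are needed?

51

For a mean, the margin of error is E = z·σ/√n, so n = (zσ/E)².
At 96% confidence, z = 2.054.
n = (2.054 × 37.4 / 10.8)² = 50.59
Round up: n = 51.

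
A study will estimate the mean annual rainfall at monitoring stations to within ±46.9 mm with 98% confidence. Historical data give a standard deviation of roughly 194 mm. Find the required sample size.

For a mean, the margin of error is E = z·σ/√n, so n = (zσ/E)².
At 98% confidence, z = 2.326.
n = (2.326 × 194 / 46.9)² = 92.57
Round up: n = 93.

93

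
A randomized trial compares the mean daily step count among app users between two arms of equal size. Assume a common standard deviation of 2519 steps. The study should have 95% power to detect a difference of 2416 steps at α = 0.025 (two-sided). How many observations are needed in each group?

33 per group

For two equal groups, n per group = 2·((z_{α/2} + z_β)·σ/δ)².
z_{α/2} = 2.241; z_β = 1.645 (power 95%).
n = 2 × (3.886 × 2519 / 2416)² = 2 × 16.42 = 32.84
Round up: n = 33 per group.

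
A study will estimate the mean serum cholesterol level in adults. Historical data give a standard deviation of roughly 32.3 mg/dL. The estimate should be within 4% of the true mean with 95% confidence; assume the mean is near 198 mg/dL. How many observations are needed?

64

For a mean, the margin of error is E = z·σ/√n, so n = (zσ/E)².
At 95% confidence, z = 1.960.
E = 4% of 198 = 7.92 mg/dL.
n = (1.960 × 32.3 / 7.92)² = 63.89
Round up: n = 64.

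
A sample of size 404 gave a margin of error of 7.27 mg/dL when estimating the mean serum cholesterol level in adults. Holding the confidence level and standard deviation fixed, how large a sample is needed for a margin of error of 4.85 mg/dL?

Margin of error scales as 1/√n, so n₂ = n₁·(E₁/E₂)².
n₂ = 404 × (7.27/4.85)² = 404 × 2.247 = 907.79
Round up: n₂ = 908.

n = 908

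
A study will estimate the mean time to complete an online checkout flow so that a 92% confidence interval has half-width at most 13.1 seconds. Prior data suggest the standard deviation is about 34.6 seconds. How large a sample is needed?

n = 22

For a mean, the margin of error is E = z·σ/√n, so n = (zσ/E)².
At 92% confidence, z = 1.751.
n = (1.751 × 34.6 / 13.1)² = 21.39
Round up: n = 22.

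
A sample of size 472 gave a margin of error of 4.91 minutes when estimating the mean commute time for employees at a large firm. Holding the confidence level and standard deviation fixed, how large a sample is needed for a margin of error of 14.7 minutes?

Margin of error scales as 1/√n, so n₂ = n₁·(E₁/E₂)².
n₂ = 472 × (4.91/14.7)² = 472 × 0.1116 = 52.68
Round up: n₂ = 53.

53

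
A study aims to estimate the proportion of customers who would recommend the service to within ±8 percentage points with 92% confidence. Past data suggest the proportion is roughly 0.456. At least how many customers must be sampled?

119

For a proportion with margin E = 0.08 at 92% confidence, z = 1.751.
n = p̂(1−p̂)(z/E)² = 0.456 × 0.544 × (1.751/0.08)² = 118.84
Round up: n = 119.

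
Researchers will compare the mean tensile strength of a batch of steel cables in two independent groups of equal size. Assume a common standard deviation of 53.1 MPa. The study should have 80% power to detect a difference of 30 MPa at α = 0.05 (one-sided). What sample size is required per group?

For two equal groups, n per group = 2·((z_α + z_β)·σ/δ)².
z_α = 1.645; z_β = 0.842 (power 80%).
n = 2 × (2.487 × 53.1 / 30)² = 2 × 19.38 = 38.76
Round up: n = 39 per group.

39 per group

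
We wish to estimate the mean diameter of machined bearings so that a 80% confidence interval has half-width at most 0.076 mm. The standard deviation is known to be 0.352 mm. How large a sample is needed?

n = 36

For a mean, the margin of error is E = z·σ/√n, so n = (zσ/E)².
At 80% confidence, z = 1.282.
n = (1.282 × 0.352 / 0.076)² = 35.26
Round up: n = 36.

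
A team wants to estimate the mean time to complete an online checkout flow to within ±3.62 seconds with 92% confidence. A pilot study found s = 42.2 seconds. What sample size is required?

For a mean, the margin of error is E = z·σ/√n, so n = (zσ/E)².
At 92% confidence, z = 1.751.
n = (1.751 × 42.2 / 3.62)² = 416.66
Round up: n = 417.

417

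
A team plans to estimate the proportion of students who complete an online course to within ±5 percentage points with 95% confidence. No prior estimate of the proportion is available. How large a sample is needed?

385

For a proportion with margin E = 0.05 at 95% confidence, z = 1.960.
With no prior estimate, use p = 0.5, which maximizes p(1−p) at 0.25.
n = 0.25 × (z/E)² = 0.25 × (1.960/0.05)² = 384.16
Round up: n = 385.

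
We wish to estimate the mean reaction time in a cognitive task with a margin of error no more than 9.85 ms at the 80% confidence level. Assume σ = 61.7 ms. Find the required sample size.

65

For a mean, the margin of error is E = z·σ/√n, so n = (zσ/E)².
At 80% confidence, z = 1.282.
n = (1.282 × 61.7 / 9.85)² = 64.49
Round up: n = 65.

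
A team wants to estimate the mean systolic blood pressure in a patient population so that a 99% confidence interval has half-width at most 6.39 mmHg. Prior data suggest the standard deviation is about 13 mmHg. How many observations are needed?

For a mean, the margin of error is E = z·σ/√n, so n = (zσ/E)².
At 99% confidence, z = 2.576.
n = (2.576 × 13 / 6.39)² = 27.46
Round up: n = 28.

28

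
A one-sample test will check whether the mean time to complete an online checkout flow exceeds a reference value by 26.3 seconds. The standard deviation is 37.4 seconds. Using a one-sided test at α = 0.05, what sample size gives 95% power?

For a one-sample z-test, n = ((z_α + z_β)·σ/δ)².
z_α = 1.645 (one-sided α = 0.05); z_β = 1.645 (power 95% → β = 0.05).
n = (3.290 × 37.4 / 26.3)² = 21.89
Round up: n = 22.

22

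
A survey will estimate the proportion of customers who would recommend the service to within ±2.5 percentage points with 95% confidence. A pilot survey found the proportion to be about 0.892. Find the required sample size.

For a proportion with margin E = 0.025 at 95% confidence, z = 1.960.
n = p̂(1−p̂)(z/E)² = 0.892 × 0.108 × (1.960/0.025)² = 592.14
Round up: n = 593.

593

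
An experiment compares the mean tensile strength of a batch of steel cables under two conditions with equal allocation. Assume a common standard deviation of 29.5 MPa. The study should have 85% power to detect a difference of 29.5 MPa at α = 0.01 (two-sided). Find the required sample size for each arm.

For two equal groups, n per group = 2·((z_{α/2} + z_β)·σ/δ)².
z_{α/2} = 2.576; z_β = 1.036 (power 85%).
n = 2 × (3.612 × 29.5 / 29.5)² = 2 × 13.05 = 26.10
Round up: n = 27 per group.

27 per group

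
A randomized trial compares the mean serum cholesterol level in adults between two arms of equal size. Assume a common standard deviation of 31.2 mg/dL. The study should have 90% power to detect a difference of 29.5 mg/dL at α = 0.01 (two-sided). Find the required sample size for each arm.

For two equal groups, n per group = 2·((z_{α/2} + z_β)·σ/δ)².
z_{α/2} = 2.576; z_β = 1.282 (power 90%).
n = 2 × (3.858 × 31.2 / 29.5)² = 2 × 16.65 = 33.30
Round up: n = 34 per group.

34 per group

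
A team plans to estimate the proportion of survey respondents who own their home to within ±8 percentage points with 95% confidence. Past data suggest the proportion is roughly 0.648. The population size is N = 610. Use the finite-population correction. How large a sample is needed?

For a proportion with margin E = 0.08 at 95% confidence, z = 1.960.
n = p̂(1−p̂)(z/E)² = 0.648 × 0.352 × (1.960/0.08)² = 136.91 — call this n₀.
Finite-population correction with N = 610: n = n₀ / (1 + (n₀−1)/N) = 136.91 / 1.223 = 111.95
Round up: n = 112.

112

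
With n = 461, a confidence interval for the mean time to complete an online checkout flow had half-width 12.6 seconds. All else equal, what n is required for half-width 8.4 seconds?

1038

Margin of error scales as 1/√n, so n₂ = n₁·(E₁/E₂)².
n₂ = 461 × (12.6/8.4)² = 461 × 2.25 = 1037.25
Round up: n₂ = 1038.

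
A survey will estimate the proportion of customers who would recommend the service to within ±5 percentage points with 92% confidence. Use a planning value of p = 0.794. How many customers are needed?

201

For a proportion with margin E = 0.05 at 92% confidence, z = 1.751.
n = p̂(1−p̂)(z/E)² = 0.794 × 0.206 × (1.751/0.05)² = 200.59
Round up: n = 201.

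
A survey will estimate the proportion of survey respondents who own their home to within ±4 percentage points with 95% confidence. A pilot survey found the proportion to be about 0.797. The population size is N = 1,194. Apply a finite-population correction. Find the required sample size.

294

For a proportion with margin E = 0.04 at 95% confidence, z = 1.960.
n = p̂(1−p̂)(z/E)² = 0.797 × 0.203 × (1.960/0.04)² = 388.46 — call this n₀.
Finite-population correction with N = 1,194: n = n₀ / (1 + (n₀−1)/N) = 388.46 / 1.325 = 293.18
Round up: n = 294.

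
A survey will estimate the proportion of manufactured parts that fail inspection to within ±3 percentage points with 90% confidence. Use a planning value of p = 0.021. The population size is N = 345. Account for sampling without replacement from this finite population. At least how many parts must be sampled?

53

For a proportion with margin E = 0.03 at 90% confidence, z = 1.645.
n = p̂(1−p̂)(z/E)² = 0.021 × 0.979 × (1.645/0.03)² = 61.81 — call this n₀.
Finite-population correction with N = 345: n = n₀ / (1 + (n₀−1)/N) = 61.81 / 1.176 = 52.56
Round up: n = 53.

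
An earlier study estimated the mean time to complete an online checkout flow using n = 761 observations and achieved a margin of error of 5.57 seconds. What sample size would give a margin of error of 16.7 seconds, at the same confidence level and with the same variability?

n = 85

Margin of error scales as 1/√n, so n₂ = n₁·(E₁/E₂)².
n₂ = 761 × (5.57/16.7)² = 761 × 0.1112 = 84.62
Round up: n₂ = 85.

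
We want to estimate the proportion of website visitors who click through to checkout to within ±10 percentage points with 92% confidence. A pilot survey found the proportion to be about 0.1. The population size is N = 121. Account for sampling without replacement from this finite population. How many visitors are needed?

23

For a proportion with margin E = 0.1 at 92% confidence, z = 1.751.
n = p̂(1−p̂)(z/E)² = 0.1 × 0.9 × (1.751/0.1)² = 27.59 — call this n₀.
Finite-population correction with N = 121: n = n₀ / (1 + (n₀−1)/N) = 27.59 / 1.22 = 22.61
Round up: n = 23.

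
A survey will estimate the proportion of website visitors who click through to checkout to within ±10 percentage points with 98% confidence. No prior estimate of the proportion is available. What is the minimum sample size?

For a proportion with margin E = 0.1 at 98% confidence, z = 2.326.
With no prior estimate, use p = 0.5, which maximizes p(1−p) at 0.25.
n = 0.25 × (z/E)² = 0.25 × (2.326/0.1)² = 135.26
Round up: n = 136.

n = 136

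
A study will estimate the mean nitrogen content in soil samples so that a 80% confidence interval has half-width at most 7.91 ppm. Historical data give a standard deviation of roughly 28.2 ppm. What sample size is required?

For a mean, the margin of error is E = z·σ/√n, so n = (zσ/E)².
At 80% confidence, z = 1.282.
n = (1.282 × 28.2 / 7.91)² = 20.89
Round up: n = 21.

n = 21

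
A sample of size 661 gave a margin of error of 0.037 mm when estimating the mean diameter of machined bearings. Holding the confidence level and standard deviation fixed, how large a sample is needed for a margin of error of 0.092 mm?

Margin of error scales as 1/√n, so n₂ = n₁·(E₁/E₂)².
n₂ = 661 × (0.037/0.092)² = 661 × 0.1617 = 106.88
Round up: n₂ = 107.

107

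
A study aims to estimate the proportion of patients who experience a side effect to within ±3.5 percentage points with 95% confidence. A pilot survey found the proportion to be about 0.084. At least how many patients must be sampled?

242

For a proportion with margin E = 0.035 at 95% confidence, z = 1.960.
n = p̂(1−p̂)(z/E)² = 0.084 × 0.916 × (1.960/0.035)² = 241.30
Round up: n = 242.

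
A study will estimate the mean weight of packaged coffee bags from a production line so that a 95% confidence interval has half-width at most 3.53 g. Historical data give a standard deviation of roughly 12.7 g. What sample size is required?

For a mean, the margin of error is E = z·σ/√n, so n = (zσ/E)².
At 95% confidence, z = 1.960.
n = (1.960 × 12.7 / 3.53)² = 49.72
Round up: n = 50.

n = 50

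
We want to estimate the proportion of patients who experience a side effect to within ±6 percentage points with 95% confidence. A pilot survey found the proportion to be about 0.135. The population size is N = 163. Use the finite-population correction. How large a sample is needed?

71

For a proportion with margin E = 0.06 at 95% confidence, z = 1.960.
n = p̂(1−p̂)(z/E)² = 0.135 × 0.865 × (1.960/0.06)² = 124.61 — call this n₀.
Finite-population correction with N = 163: n = n₀ / (1 + (n₀−1)/N) = 124.61 / 1.758 = 70.88
Round up: n = 71.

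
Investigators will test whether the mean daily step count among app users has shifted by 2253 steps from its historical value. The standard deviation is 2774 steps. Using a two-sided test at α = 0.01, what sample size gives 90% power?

23

For a one-sample z-test, n = ((z_{α/2} + z_β)·σ/δ)².
z_{α/2} = 2.576 (two-sided α = 0.01); z_β = 1.282 (power 90% → β = 0.1).
n = (3.858 × 2774 / 2253)² = 22.56
Round up: n = 23.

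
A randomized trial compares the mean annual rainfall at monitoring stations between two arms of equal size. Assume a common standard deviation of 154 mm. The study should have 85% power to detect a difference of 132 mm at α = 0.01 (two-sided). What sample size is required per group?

For two equal groups, n per group = 2·((z_{α/2} + z_β)·σ/δ)².
z_{α/2} = 2.576; z_β = 1.036 (power 85%).
n = 2 × (3.612 × 154 / 132)² = 2 × 17.76 = 35.52
Round up: n = 36 per group.

36 per group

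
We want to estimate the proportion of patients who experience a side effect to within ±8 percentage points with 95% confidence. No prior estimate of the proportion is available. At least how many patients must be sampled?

151

For a proportion with margin E = 0.08 at 95% confidence, z = 1.960.
With no prior estimate, use p = 0.5, which maximizes p(1−p) at 0.25.
n = 0.25 × (z/E)² = 0.25 × (1.960/0.08)² = 150.06
Round up: n = 151.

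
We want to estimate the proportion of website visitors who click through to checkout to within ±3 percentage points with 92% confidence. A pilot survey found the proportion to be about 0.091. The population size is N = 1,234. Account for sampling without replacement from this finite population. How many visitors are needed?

n = 230

For a proportion with margin E = 0.03 at 92% confidence, z = 1.751.
n = p̂(1−p̂)(z/E)² = 0.091 × 0.909 × (1.751/0.03)² = 281.80 — call this n₀.
Finite-population correction with N = 1,234: n = n₀ / (1 + (n₀−1)/N) = 281.80 / 1.228 = 229.48
Round up: n = 230.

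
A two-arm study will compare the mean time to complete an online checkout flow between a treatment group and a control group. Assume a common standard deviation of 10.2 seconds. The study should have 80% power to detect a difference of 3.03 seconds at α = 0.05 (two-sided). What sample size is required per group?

For two equal groups, n per group = 2·((z_{α/2} + z_β)·σ/δ)².
z_{α/2} = 1.960; z_β = 0.842 (power 80%).
n = 2 × (2.802 × 10.2 / 3.03)² = 2 × 88.97 = 177.94
Round up: n = 178 per group.

178 per group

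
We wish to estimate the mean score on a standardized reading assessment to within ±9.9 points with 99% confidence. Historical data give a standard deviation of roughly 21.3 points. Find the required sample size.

For a mean, the margin of error is E = z·σ/√n, so n = (zσ/E)².
At 99% confidence, z = 2.576.
n = (2.576 × 21.3 / 9.9)² = 30.72
Round up: n = 31.

n = 31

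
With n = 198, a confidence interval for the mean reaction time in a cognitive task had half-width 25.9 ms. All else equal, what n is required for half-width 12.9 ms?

Margin of error scales as 1/√n, so n₂ = n₁·(E₁/E₂)².
n₂ = 198 × (25.9/12.9)² = 198 × 4.031 = 798.14
Round up: n₂ = 799.

799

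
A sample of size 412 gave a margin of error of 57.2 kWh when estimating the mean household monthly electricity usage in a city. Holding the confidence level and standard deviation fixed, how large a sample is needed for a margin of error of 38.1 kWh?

929

Margin of error scales as 1/√n, so n₂ = n₁·(E₁/E₂)².
n₂ = 412 × (57.2/38.1)² = 412 × 2.254 = 928.65
Round up: n₂ = 929.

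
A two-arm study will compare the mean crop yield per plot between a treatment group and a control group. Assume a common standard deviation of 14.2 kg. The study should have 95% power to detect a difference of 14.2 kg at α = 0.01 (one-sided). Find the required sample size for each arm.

For two equal groups, n per group = 2·((z_α + z_β)·σ/δ)².
z_α = 2.326; z_β = 1.645 (power 95%).
n = 2 × (3.971 × 14.2 / 14.2)² = 2 × 15.77 = 31.54
Round up: n = 32 per group.

32 per group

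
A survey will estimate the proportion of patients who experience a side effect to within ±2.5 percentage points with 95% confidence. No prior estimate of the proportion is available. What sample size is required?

For a proportion with margin E = 0.025 at 95% confidence, z = 1.960.
With no prior estimate, use p = 0.5, which maximizes p(1−p) at 0.25.
n = 0.25 × (z/E)² = 0.25 × (1.960/0.025)² = 1536.64
Round up: n = 1537.

1537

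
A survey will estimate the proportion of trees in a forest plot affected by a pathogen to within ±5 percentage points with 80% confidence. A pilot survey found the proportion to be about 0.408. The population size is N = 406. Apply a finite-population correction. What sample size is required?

n = 115

For a proportion with margin E = 0.05 at 80% confidence, z = 1.282.
n = p̂(1−p̂)(z/E)² = 0.408 × 0.592 × (1.282/0.05)² = 158.79 — call this n₀.
Finite-population correction with N = 406: n = n₀ / (1 + (n₀−1)/N) = 158.79 / 1.389 = 114.32
Round up: n = 115.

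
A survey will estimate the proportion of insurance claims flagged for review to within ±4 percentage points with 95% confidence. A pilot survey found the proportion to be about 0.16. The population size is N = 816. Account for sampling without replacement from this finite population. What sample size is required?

n = 232

For a proportion with margin E = 0.04 at 95% confidence, z = 1.960.
n = p̂(1−p̂)(z/E)² = 0.16 × 0.84 × (1.960/0.04)² = 322.69 — call this n₀.
Finite-population correction with N = 816: n = n₀ / (1 + (n₀−1)/N) = 322.69 / 1.394 = 231.48
Round up: n = 232.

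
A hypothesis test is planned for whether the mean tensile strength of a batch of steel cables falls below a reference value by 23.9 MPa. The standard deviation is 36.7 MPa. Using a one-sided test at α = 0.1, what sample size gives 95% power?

n = 21

For a one-sample z-test, n = ((z_α + z_β)·σ/δ)².
z_α = 1.282 (one-sided α = 0.1); z_β = 1.645 (power 95% → β = 0.05).
n = (2.927 × 36.7 / 23.9)² = 20.20
Round up: n = 21.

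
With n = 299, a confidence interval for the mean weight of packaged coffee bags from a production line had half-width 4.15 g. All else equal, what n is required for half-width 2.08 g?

1191

Margin of error scales as 1/√n, so n₂ = n₁·(E₁/E₂)².
n₂ = 299 × (4.15/2.08)² = 299 × 3.981 = 1190.32
Round up: n₂ = 1191.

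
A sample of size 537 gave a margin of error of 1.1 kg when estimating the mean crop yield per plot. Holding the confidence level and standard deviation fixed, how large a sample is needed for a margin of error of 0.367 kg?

Margin of error scales as 1/√n, so n₂ = n₁·(E₁/E₂)².
n₂ = 537 × (1.1/0.367)² = 537 × 8.984 = 4824.41
Round up: n₂ = 4825.

4825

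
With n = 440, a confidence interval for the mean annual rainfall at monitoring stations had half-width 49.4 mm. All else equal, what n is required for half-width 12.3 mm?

7098

Margin of error scales as 1/√n, so n₂ = n₁·(E₁/E₂)².
n₂ = 440 × (49.4/12.3)² = 440 × 16.13 = 7097.20
Round up: n₂ = 7098.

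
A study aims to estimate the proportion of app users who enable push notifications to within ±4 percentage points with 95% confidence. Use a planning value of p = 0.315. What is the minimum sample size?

For a proportion with margin E = 0.04 at 95% confidence, z = 1.960.
n = p̂(1−p̂)(z/E)² = 0.315 × 0.685 × (1.960/0.04)² = 518.08
Round up: n = 519.

519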